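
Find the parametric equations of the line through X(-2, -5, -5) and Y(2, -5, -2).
Direction vector d = Y - X = (4, 0, 3)
x = -2 + 4t, y = -5, z = -5 + 3t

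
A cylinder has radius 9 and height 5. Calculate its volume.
Volume = pi * r² * h
Volume = pi * 9² * 5
Volume = pi * 81 * 5
Volume = pi * 405
Volume = 1272.35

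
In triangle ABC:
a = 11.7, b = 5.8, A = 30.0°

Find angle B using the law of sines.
sin(B)/b = sin(A)/a
sin(B) = b·sin(A)/a = 5.8·sin(30.0°)/11.7 = 0.247863
B = arcsin(0.247863) = 14.35°  (b ≤ a, so B ≤ A and the acute solution is unique)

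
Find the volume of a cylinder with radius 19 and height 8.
Volume = pi * r² * h
Volume = pi * 19² * 8
Volume = pi * 361 * 8
Volume = pi * 2888
Volume = 9072.92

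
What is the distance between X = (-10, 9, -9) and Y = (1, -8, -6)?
d = √[(11)² + (-17)² + (3)²] = √419 = 20.47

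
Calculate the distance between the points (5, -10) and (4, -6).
Using the distance formula: d = sqrt((x₂-x₁)² + (y₂-y₁)²)
dx = 4 - 5 = -1
dy = (-6) - (-10) = 4
d = sqrt((-1)² + 4²) = sqrt(1 + 16) = sqrt(17) = 4.12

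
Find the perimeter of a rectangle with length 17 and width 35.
Perimeter = 2 * (length + width)
Perimeter = 2 * (17 + 35)
Perimeter = 2 * 52
Perimeter = 104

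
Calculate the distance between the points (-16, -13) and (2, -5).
Using the distance formula: d = sqrt((x₂-x₁)² + (y₂-y₁)²)
dx = 2 - (-16) = 18
dy = (-5) - (-13) = 8
d = sqrt(18² + 8²) = sqrt(324 + 64) = sqrt(388) = 19.70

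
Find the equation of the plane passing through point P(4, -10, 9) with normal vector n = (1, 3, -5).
d = n·P = (1)(4) + (3)(-10) + (-5)(9) = -71
Plane: x + 3y - 5z = -71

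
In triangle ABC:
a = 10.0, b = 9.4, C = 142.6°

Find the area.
Using A = ½ab·sin(C):
A = ½·10.0·9.4·sin(142.6°) = ½·94·0.607376 = 28.55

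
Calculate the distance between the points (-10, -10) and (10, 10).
Using the distance formula: d = sqrt((x₂-x₁)² + (y₂-y₁)²)
dx = 10 - (-10) = 20
dy = 10 - (-10) = 20
d = sqrt(20² + 20²) = sqrt(400 + 400) = sqrt(800) = 28.28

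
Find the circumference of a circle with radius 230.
Circumference = 2 * pi * r
Circumference = 2 * pi * 230
Circumference = 1445.13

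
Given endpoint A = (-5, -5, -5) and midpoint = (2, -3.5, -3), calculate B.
B = (2×2 - (-5), 2×(-3.5) - (-5), 2×(-3) - (-5)) = (9, -2, -1)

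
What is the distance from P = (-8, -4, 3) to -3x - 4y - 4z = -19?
d = |(-3)(-8) + (-4)(-4) + (-4)(3) - (-19)| / √((-3)² + (-4)² + (-4)²) = 47/√41 = 7.34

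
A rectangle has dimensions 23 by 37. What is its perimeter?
Perimeter = 2 * (length + width)
Perimeter = 2 * (23 + 37)
Perimeter = 2 * 60
Perimeter = 120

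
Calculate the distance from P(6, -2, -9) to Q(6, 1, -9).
d = √[(0)² + (3)² + (0)²] = √9 = 3.0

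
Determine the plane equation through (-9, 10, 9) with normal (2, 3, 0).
d = n·P = (2)(-9) + (3)(10) + (0)(9) = 12
Plane: 2x + 3y = 12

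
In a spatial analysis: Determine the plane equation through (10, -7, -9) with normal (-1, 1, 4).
d = n·P = (-1)(10) + (1)(-7) + (4)(-9) = -53
Plane: -x + y + 4z = -53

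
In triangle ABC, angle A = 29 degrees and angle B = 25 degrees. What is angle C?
Sum of angles in a triangle = 180 degrees
Third angle = 180 - 29 - 25
Third angle = 126 degrees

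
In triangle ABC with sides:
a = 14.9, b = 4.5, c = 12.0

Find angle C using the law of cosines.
cos(C) = (a² + b² - c²)/(2ab)
cos(C) = (14.9² + 4.5² - 12.0²)/(2·14.9·4.5) = 98.26/134.1 = 0.732737
C = arccos(0.732737) = 42.88°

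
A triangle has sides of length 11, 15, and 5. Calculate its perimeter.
Perimeter = sum of all sides
Perimeter = 11 + 15 + 5
Perimeter = 31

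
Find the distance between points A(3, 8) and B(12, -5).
Using the distance formula: d = sqrt((x₂-x₁)² + (y₂-y₁)²)
dx = 12 - 3 = 9
dy = (-5) - 8 = -13
d = sqrt(9² + (-13)²) = sqrt(81 + 169) = sqrt(250) = 15.81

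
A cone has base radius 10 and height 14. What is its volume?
Volume = (1/3) * pi * r² * h
Volume = (1/3) * pi * 10² * 14
Volume = (1/3) * pi * 100 * 14
Volume = (1/3) * pi * 1400
Volume = 1466.08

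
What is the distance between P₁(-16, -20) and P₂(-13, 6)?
Using the distance formula: d = sqrt((x₂-x₁)² + (y₂-y₁)²)
dx = (-13) - (-16) = 3
dy = 6 - (-20) = 26
d = sqrt(3² + 26²) = sqrt(9 + 676) = sqrt(685) = 26.17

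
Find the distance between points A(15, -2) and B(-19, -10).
Using the distance formula: d = sqrt((x₂-x₁)² + (y₂-y₁)²)
dx = (-19) - 15 = -34
dy = (-10) - (-2) = -8
d = sqrt((-34)² + (-8)²) = sqrt(1156 + 64) = sqrt(1220) = 34.93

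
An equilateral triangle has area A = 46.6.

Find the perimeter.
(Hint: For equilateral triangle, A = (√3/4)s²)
A = (√3/4)s²  →  s² = 4A/√3 = 4·46.6/√3 = 107.618
s = 10.3739
Perimeter = 3s = 31.12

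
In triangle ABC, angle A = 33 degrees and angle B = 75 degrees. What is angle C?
Sum of angles in a triangle = 180 degrees
Third angle = 180 - 33 - 75
Third angle = 72 degrees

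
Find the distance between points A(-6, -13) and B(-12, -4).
Using the distance formula: d = sqrt((x₂-x₁)² + (y₂-y₁)²)
dx = (-12) - (-6) = -6
dy = (-4) - (-13) = 9
d = sqrt((-6)² + 9²) = sqrt(36 + 81) = sqrt(117) = 10.82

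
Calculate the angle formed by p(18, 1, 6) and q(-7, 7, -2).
p·q = -131, |p|² = 361, |q|² = 102
cos θ = -131/√36822 ≈ -0.6827
θ ≈ 133.1°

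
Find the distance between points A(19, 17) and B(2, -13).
Using the distance formula: d = sqrt((x₂-x₁)² + (y₂-y₁)²)
dx = 2 - 19 = -17
dy = (-13) - 17 = -30
d = sqrt((-17)² + (-30)²) = sqrt(289 + 900) = sqrt(1189) = 34.48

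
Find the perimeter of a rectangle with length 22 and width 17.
Perimeter = 2 * (length + width)
Perimeter = 2 * (22 + 17)
Perimeter = 2 * 39
Perimeter = 78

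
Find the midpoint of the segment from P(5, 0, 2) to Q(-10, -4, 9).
Midpoint = ((5-10)/2, (0-4)/2, (2+9)/2) = (-2.5, -2, 5.5)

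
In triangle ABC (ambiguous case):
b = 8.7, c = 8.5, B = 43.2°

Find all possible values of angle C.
sin(C)/c = sin(B)/b  →  sin(C) = c·sin(B)/b = 8.5·sin(43.2°)/8.7 = 0.668810
C₁ = arcsin(0.668810) = 41.98°,  C₂ = 180° - C₁ = 138.02°
Check C₂: A = 180° - 43.2° - 138.02° = -1.22° ≤ 0, rejected
C = 41.98° (one solution)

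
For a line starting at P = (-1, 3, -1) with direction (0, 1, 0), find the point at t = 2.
P(2) = (-1 + 0(2), 3 + 1(2), -1 + 0(2)) = (-1, 5, -1)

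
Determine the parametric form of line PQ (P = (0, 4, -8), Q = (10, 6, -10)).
Direction vector d = Q - P = (10, 2, -2)
x = 0 + 10t, y = 4 + 2t, z = -8 - 2t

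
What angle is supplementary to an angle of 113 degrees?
Supplementary angles sum to 180 degrees.
Other angle = 180 - 113
Other angle = 67 degrees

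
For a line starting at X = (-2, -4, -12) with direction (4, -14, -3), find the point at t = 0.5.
P(0.5) = (-2 + 4(0.5), -4 + (-14)(0.5), -12 + (-3)(0.5)) = (0, -11, -13.5)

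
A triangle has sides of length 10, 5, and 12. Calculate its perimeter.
Perimeter = sum of all sides
Perimeter = 10 + 5 + 12
Perimeter = 27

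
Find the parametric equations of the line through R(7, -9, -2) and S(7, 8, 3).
Direction vector d = S - R = (0, 17, 5)
x = 7, y = -9 + 17t, z = -2 + 5t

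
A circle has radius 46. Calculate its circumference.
Circumference = 2 * pi * r
Circumference = 2 * pi * 46
Circumference = 289.03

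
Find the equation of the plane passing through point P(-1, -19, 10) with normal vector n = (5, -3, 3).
d = n·P = (5)(-1) + (-3)(-19) + (3)(10) = 82
Plane: 5x - 3y + 3z = 82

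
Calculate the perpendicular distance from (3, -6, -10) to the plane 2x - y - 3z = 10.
d = |2(3) + (-1)(-6) + (-3)(-10) - (10)| / √(2² + (-1)² + (-3)²) = 32/√14 = 8.552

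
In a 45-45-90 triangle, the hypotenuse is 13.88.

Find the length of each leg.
In a 45-45-90 triangle, hypotenuse = leg·√2  →  leg = hypotenuse/√2
leg = 13.88/√2 = 9.815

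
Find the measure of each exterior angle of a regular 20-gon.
Exterior angle of a regular n-gon = 360/n
Exterior angle = 360/20
Exterior angle = 18 degrees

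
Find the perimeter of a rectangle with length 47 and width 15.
Perimeter = 2 * (length + width)
Perimeter = 2 * (47 + 15)
Perimeter = 2 * 62
Perimeter = 124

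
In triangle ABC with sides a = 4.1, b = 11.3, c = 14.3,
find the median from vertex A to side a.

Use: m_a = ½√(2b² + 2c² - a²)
m_a = ½√(2·11.3² + 2·14.3² - 4.1²)
m_a = ½√(255.38 + 408.98 - 16.81) = ½√647.55 = 12.72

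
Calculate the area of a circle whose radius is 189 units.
Area = pi * r²
Area = pi * 189²
Area = pi * 35721
Area = 112220.83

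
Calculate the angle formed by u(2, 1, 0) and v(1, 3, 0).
u·v = 5, |u|² = 5, |v|² = 10
cos θ = 5/√50 ≈ 0.7071
θ ≈ 45.0°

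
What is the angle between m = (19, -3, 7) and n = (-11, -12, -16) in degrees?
m·n = -285, |m|² = 419, |n|² = 521
cos θ = -285/√218299 ≈ -0.61
θ ≈ 127.6°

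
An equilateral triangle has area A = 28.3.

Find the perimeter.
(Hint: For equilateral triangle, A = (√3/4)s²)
A = (√3/4)s²  →  s² = 4A/√3 = 4·28.3/√3 = 65.3561
s = 8.08431
Perimeter = 3s = 24.25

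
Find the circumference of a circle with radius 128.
Circumference = 2 * pi * r
Circumference = 2 * pi * 128
Circumference = 804.25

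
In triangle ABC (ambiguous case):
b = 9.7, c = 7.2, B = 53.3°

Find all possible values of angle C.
sin(C)/c = sin(B)/b  →  sin(C) = c·sin(B)/b = 7.2·sin(53.3°)/9.7 = 0.595132
C₁ = arcsin(0.595132) = 36.52°,  C₂ = 180° - C₁ = 143.48°
Check C₂: A = 180° - 53.3° - 143.48° = -16.78° ≤ 0, rejected
C = 36.52° (one solution)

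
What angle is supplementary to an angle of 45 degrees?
Supplementary angles sum to 180 degrees.
Other angle = 180 - 45
Other angle = 135 degrees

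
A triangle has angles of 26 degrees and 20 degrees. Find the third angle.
Sum of angles in a triangle = 180 degrees
Third angle = 180 - 26 - 20
Third angle = 134 degrees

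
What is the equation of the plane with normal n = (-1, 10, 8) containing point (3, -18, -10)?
d = n·P = (-1)(3) + (10)(-18) + (8)(-10) = -263
Plane: -x + 10y + 8z = -263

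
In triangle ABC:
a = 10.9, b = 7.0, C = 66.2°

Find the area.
Using A = ½ab·sin(C):
A = ½·10.9·7.0·sin(66.2°) = ½·76.3·0.914960 = 34.91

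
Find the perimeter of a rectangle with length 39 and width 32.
Perimeter = 2 * (length + width)
Perimeter = 2 * (39 + 32)
Perimeter = 2 * 71
Perimeter = 142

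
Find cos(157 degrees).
cos(157 degrees) = -0.9205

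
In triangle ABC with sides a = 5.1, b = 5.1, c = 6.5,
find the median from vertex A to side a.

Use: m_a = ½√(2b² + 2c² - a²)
m_a = ½√(2·5.1² + 2·6.5² - 5.1²)
m_a = ½√(52.02 + 84.5 - 26.01) = ½√110.51 = 5.256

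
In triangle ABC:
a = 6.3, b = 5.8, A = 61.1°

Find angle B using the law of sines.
sin(B)/b = sin(A)/a
sin(B) = b·sin(A)/a = 5.8·sin(61.1°)/6.3 = 0.805983
B = arcsin(0.805983) = 53.71°  (b ≤ a, so B ≤ A and the acute solution is unique)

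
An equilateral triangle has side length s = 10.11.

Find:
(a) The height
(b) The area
(a) Height h = s·√3/2 = 10.11·√3/2 = 8.756
(b) Area = (√3/4)·s² = (√3/4)·10.11² = (√3/4)·102.212 = 44.26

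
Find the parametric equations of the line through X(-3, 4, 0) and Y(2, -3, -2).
Direction vector d = Y - X = (5, -7, -2)
x = -3 + 5t, y = 4 - 7t, z = 0 - 2t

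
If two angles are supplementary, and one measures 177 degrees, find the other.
Supplementary angles sum to 180 degrees.
Other angle = 180 - 177
Other angle = 3 degrees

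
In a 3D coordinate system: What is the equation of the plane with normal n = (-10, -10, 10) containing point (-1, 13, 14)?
d = n·P = (-10)(-1) + (-10)(13) + (10)(14) = 20
Plane: -10x - 10y + 10z = 20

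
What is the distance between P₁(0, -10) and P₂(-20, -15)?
Using the distance formula: d = sqrt((x₂-x₁)² + (y₂-y₁)²)
dx = (-20) - 0 = -20
dy = (-15) - (-10) = -5
d = sqrt((-20)² + (-5)²) = sqrt(400 + 25) = sqrt(425) = 20.62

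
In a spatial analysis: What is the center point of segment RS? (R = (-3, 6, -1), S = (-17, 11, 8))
Midpoint = ((-3-17)/2, (6+11)/2, (-1+8)/2) = (-10, 8.5, 3.5)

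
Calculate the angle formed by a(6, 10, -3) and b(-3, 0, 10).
a·b = -48, |a|² = 145, |b|² = 109
cos θ = -48/√15805 ≈ -0.3818
θ ≈ 112.4°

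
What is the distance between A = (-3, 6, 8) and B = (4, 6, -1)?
d = √[(7)² + (0)² + (-9)²] = √130 = 11.4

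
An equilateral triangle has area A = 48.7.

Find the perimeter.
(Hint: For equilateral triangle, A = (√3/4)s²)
A = (√3/4)s²  →  s² = 4A/√3 = 4·48.7/√3 = 112.468
s = 10.6051
Perimeter = 3s = 31.82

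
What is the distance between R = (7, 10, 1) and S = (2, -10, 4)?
d = √[(-5)² + (-20)² + (3)²] = √434 = 20.83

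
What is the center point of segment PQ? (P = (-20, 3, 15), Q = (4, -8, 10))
Midpoint = ((-20+4)/2, (3-8)/2, (15+10)/2) = (-8, -2.5, 12.5)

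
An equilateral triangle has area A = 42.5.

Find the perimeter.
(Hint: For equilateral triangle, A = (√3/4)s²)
A = (√3/4)s²  →  s² = 4A/√3 = 4·42.5/√3 = 98.1495
s = 9.90705
Perimeter = 3s = 29.72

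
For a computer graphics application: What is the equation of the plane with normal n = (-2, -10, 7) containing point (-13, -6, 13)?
d = n·P = (-2)(-13) + (-10)(-6) + (7)(13) = 177
Plane: -2x - 10y + 7z = 177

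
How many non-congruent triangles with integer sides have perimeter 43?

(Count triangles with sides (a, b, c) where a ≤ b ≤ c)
With a ≤ b ≤ c and a + b + c = 43, the triangle inequality a + b > c gives c < 43/2, so c ≤ 21.
Iterate a from 1 to ⌊p/3⌋ = 14; for each a, b ranges from a to ⌊(p−a)/2⌋ with c = p − a − b, keeping only c ≥ b.
Triples: (1, 21, 21), (2, 20, 21), (3, 19, 21), …
Count = 44 triangles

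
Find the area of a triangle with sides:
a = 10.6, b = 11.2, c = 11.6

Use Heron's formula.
s = (a+b+c)/2 = (10.6+11.2+11.6)/2 = 16.7
A = √(s(s-a)(s-b)(s-c)) = √(16.7·6.1·5.5·5.1)
A = √2857.45 = 53.46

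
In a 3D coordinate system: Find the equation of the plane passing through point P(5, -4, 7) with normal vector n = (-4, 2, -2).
d = n·P = (-4)(5) + (2)(-4) + (-2)(7) = -42
Plane: -4x + 2y - 2z = -42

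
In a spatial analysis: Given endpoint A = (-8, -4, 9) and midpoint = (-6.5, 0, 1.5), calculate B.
B = (2×(-6.5) - (-8), 2×0 - (-4), 2×1.5 - 9) = (-5, 4, -6)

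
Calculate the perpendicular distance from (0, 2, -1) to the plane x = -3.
d = |1(0) + 0(2) + 0(-1) - (-3)| / √(1² + 0² + 0²) = 3/√1 = 3.0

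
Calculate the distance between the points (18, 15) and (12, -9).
Using the distance formula: d = sqrt((x₂-x₁)² + (y₂-y₁)²)
dx = 12 - 18 = -6
dy = (-9) - 15 = -24
d = sqrt((-6)² + (-24)²) = sqrt(36 + 576) = sqrt(612) = 24.74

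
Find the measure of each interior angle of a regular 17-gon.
Interior angle of a regular n-gon = (n-2)*180/n
Interior angle = (17-2)*180/17
Interior angle = 15*180/17
Interior angle = 2700/17
Interior angle = 158.82 degrees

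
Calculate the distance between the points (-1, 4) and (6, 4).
Using the distance formula: d = sqrt((x₂-x₁)² + (y₂-y₁)²)
dx = 6 - (-1) = 7
dy = 4 - 4 = 0
d = sqrt(7² + 0²) = sqrt(49 + 0) = sqrt(49) = 7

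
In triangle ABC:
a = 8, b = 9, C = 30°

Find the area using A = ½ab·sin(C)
A = ½·8·9·sin(30°) = ½·72·0.500000 = 18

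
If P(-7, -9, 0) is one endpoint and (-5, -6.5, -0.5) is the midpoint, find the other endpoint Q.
Q = (2×(-5) - (-7), 2×(-6.5) - (-9), 2×(-0.5) - 0) = (-3, -4, -1)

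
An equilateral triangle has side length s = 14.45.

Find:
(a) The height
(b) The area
(a) Height h = s·√3/2 = 14.45·√3/2 = 12.51
(b) Area = (√3/4)·s² = (√3/4)·14.45² = (√3/4)·208.802 = 90.41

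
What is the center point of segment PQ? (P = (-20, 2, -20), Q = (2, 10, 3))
Midpoint = ((-20+2)/2, (2+10)/2, (-20+3)/2) = (-9, 6, -8.5)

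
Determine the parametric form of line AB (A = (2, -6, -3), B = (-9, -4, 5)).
Direction vector d = B - A = (-11, 2, 8)
x = 2 - 11t, y = -6 + 2t, z = -3 + 8t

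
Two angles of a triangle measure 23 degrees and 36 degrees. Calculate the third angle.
Sum of angles in a triangle = 180 degrees
Third angle = 180 - 23 - 36
Third angle = 121 degrees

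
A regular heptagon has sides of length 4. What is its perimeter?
Perimeter = number of sides * side length
Perimeter = 7 * 4
Perimeter = 28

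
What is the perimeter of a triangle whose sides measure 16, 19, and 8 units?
Perimeter = sum of all sides
Perimeter = 16 + 19 + 8
Perimeter = 43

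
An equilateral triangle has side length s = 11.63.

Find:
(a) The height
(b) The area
(a) Height h = s·√3/2 = 11.63·√3/2 = 10.07
(b) Area = (√3/4)·s² = (√3/4)·11.63² = (√3/4)·135.257 = 58.57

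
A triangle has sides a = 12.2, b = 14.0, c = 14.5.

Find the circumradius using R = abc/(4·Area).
s = (a+b+c)/2 = 20.35
Area = √(s(s-a)(s-b)(s-c)) = √(20.35·8.15·6.35·5.85) = 78.4921
R = abc/(4·Area) = (12.2·14.0·14.5)/(4·78.4921) = 2476.6/313.9684 = 7.888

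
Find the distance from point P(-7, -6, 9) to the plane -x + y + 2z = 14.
d = |(-1)(-7) + 1(-6) + 2(9) - (14)| / √((-1)² + 1² + 2²) = 5/√6 = 2.041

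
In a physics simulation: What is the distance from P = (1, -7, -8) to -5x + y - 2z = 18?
d = |(-5)(1) + 1(-7) + (-2)(-8) - (18)| / √((-5)² + 1² + (-2)²) = 14/√30 = 2.556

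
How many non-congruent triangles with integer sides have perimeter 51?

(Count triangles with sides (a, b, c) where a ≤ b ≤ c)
With a ≤ b ≤ c and a + b + c = 51, the triangle inequality a + b > c gives c < 51/2, so c ≤ 25.
Iterate a from 1 to ⌊p/3⌋ = 17; for each a, b ranges from a to ⌊(p−a)/2⌋ with c = p − a − b, keeping only c ≥ b.
Triples: (1, 25, 25), (2, 24, 25), (3, 23, 25), …
Count = 61 triangles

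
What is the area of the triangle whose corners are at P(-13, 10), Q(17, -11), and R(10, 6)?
Using the coordinate formula: Area = (1/2)|x₁(y₂-y₃) + x₂(y₃-y₁) + x₃(y₁-y₂)|
Area = (1/2)|(-13)((-11)-6) + 17(6-10) + 10(10-(-11))|
Area = (1/2)|(-13)*(-17) + 17*(-4) + 10*21|
Area = (1/2)|221 + (-68) + 210|
Area = (1/2)*363 = 181.50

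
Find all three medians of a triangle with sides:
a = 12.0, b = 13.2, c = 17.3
Using m_x = ½√(2y² + 2z² - x²):
m_a = ½√(2·13.2² + 2·17.3² - 12.0²) = ½√803.06 = 14.17
m_b = ½√(2·12.0² + 2·17.3² - 13.2²) = ½√712.34 = 13.34
m_c = ½√(2·12.0² + 2·13.2² - 17.3²) = ½√337.19 = 9.181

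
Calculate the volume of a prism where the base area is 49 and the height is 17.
Volume = base area * height
Volume = 49 * 17
Volume = 833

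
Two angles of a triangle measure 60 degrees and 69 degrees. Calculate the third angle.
Sum of angles in a triangle = 180 degrees
Third angle = 180 - 60 - 69
Third angle = 51 degrees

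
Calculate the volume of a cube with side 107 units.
Volume = s³
Volume = 107³
Volume = 1225043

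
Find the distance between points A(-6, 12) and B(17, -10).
Using the distance formula: d = sqrt((x₂-x₁)² + (y₂-y₁)²)
dx = 17 - (-6) = 23
dy = (-10) - 12 = -22
d = sqrt(23² + (-22)²) = sqrt(529 + 484) = sqrt(1013) = 31.83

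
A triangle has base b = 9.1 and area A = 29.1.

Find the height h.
A = ½bh  →  h = 2A/b
h = 2·29.1/9.1 = 6.396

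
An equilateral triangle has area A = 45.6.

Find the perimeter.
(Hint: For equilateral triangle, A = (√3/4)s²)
A = (√3/4)s²  →  s² = 4A/√3 = 4·45.6/√3 = 105.309
s = 10.262
Perimeter = 3s = 30.79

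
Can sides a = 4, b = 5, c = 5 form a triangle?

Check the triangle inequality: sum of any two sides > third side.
Yes, triangle inequality satisfied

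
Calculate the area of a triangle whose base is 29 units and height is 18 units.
Area = (1/2) * base * height
Area = (1/2) * 29 * 18
Area = 261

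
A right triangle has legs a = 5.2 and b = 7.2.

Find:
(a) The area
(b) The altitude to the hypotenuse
(a) Area = ½ab = ½·5.2·7.2 = 18.72
(b) Hypotenuse c = √(5.2² + 7.2²) = √78.88 = 8.88144
    Area = ½·c·h_c  →  h_c = 2·Area/c = 2·18.72/8.88144 = 4.216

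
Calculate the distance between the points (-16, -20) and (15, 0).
Using the distance formula: d = sqrt((x₂-x₁)² + (y₂-y₁)²)
dx = 15 - (-16) = 31
dy = 0 - (-20) = 20
d = sqrt(31² + 20²) = sqrt(961 + 400) = sqrt(1361) = 36.89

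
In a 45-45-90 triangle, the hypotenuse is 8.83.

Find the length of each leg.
In a 45-45-90 triangle, hypotenuse = leg·√2  →  leg = hypotenuse/√2
leg = 8.83/√2 = 6.244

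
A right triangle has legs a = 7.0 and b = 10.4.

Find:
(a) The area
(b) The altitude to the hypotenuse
(a) Area = ½ab = ½·7.0·10.4 = 36.4
(b) Hypotenuse c = √(7.0² + 10.4²) = √157.16 = 12.5363
    Area = ½·c·h_c  →  h_c = 2·Area/c = 2·36.4/12.5363 = 5.807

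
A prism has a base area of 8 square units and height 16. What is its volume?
Volume = base area * height
Volume = 8 * 16
Volume = 128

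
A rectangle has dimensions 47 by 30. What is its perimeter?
Perimeter = 2 * (length + width)
Perimeter = 2 * (47 + 30)
Perimeter = 2 * 77
Perimeter = 154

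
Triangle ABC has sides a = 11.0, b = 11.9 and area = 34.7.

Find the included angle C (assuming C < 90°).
Area = ½ab·sin(C)  →  sin(C) = 2·Area/(ab)
sin(C) = 2·34.7/(11.0·11.9) = 0.530176
C = arcsin(0.530176) = 32.02°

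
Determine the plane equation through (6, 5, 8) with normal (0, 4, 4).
d = n·P = (0)(6) + (4)(5) + (4)(8) = 52
Plane: 4y + 4z = 52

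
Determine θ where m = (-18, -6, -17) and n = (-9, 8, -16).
m·n = 386, |m|² = 649, |n|² = 401
cos θ = 386/√260249 ≈ 0.7566
θ ≈ 40.83°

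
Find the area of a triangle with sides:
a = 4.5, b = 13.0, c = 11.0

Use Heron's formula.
s = (a+b+c)/2 = (4.5+13.0+11.0)/2 = 14.25
A = √(s(s-a)(s-b)(s-c)) = √(14.25·9.75·1.25·3.25)
A = √564.434 = 23.76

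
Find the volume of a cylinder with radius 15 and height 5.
Volume = pi * r² * h
Volume = pi * 15² * 5
Volume = pi * 225 * 5
Volume = pi * 1125
Volume = 3534.29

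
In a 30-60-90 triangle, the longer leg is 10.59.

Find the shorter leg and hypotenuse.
In a 30-60-90 triangle, sides are in ratio 1 : √3 : 2.
Long leg = short leg·√3  →  short leg = 10.59/√3 = 6.114
Hypotenuse = 2·(short leg) = 2·10.59/√3 = 12.23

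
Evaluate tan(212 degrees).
tan(212 degrees) = 0.6249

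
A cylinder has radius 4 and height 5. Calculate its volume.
Volume = pi * r² * h
Volume = pi * 4² * 5
Volume = pi * 16 * 5
Volume = pi * 80
Volume = 251.33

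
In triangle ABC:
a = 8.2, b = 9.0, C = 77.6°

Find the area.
Using A = ½ab·sin(C):
A = ½·8.2·9.0·sin(77.6°) = ½·73.8·0.976672 = 36.04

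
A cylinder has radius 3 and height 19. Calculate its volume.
Volume = pi * r² * h
Volume = pi * 3² * 19
Volume = pi * 9 * 19
Volume = pi * 171
Volume = 537.21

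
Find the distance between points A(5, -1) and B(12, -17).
Using the distance formula: d = sqrt((x₂-x₁)² + (y₂-y₁)²)
dx = 12 - 5 = 7
dy = (-17) - (-1) = -16
d = sqrt(7² + (-16)²) = sqrt(49 + 256) = sqrt(305) = 17.46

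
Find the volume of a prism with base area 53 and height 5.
Volume = base area * height
Volume = 53 * 5
Volume = 265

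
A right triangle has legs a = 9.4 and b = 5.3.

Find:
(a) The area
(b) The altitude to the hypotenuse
(a) Area = ½ab = ½·9.4·5.3 = 24.91
(b) Hypotenuse c = √(9.4² + 5.3²) = √116.45 = 10.7912
    Area = ½·c·h_c  →  h_c = 2·Area/c = 2·24.91/10.7912 = 4.617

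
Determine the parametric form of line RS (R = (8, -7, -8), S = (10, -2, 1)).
Direction vector d = S - R = (2, 5, 9)
x = 8 + 2t, y = -7 + 5t, z = -8 + 9t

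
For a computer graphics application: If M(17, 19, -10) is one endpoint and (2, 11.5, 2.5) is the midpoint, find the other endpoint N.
N = (2×2 - 17, 2×11.5 - 19, 2×2.5 - (-10)) = (-13, 4, 15)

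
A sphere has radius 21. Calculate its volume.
Volume = (4/3) * pi * r³
Volume = (4/3) * pi * 21³
Volume = (4/3) * pi * 9261
Volume = 38792.39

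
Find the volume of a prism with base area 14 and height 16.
Volume = base area * height
Volume = 14 * 16
Volume = 224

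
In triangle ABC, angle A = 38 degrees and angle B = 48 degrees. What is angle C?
Sum of angles in a triangle = 180 degrees
Third angle = 180 - 38 - 48
Third angle = 94 degrees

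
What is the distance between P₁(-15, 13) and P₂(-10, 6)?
Using the distance formula: d = sqrt((x₂-x₁)² + (y₂-y₁)²)
dx = (-10) - (-15) = 5
dy = 6 - 13 = -7
d = sqrt(5² + (-7)²) = sqrt(25 + 49) = sqrt(74) = 8.60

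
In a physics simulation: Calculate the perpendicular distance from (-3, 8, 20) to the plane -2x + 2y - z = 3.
d = |(-2)(-3) + 2(8) + (-1)(20) - (3)| / √((-2)² + 2² + (-1)²) = 1/√9 = 0.3333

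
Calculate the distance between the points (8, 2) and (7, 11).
Using the distance formula: d = sqrt((x₂-x₁)² + (y₂-y₁)²)
dx = 7 - 8 = -1
dy = 11 - 2 = 9
d = sqrt((-1)² + 9²) = sqrt(1 + 81) = sqrt(82) = 9.06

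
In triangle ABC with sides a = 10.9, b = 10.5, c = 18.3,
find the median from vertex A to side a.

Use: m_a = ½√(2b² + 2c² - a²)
m_a = ½√(2·10.5² + 2·18.3² - 10.9²)
m_a = ½√(220.5 + 669.78 - 118.81) = ½√771.47 = 13.89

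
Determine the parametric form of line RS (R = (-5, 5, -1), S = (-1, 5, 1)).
Direction vector d = S - R = (4, 0, 2)
x = -5 + 4t, y = 5, z = -1 + 2t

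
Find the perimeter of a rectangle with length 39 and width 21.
Perimeter = 2 * (length + width)
Perimeter = 2 * (39 + 21)
Perimeter = 2 * 60
Perimeter = 120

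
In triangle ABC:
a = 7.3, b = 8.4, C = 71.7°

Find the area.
Using A = ½ab·sin(C):
A = ½·7.3·8.4·sin(71.7°) = ½·61.32·0.949425 = 29.11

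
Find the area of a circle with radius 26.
Area = pi * r²
Area = pi * 26²
Area = pi * 676
Area = 2123.72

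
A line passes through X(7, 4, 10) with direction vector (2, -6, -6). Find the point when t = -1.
P(-1) = (7 + 2(-1), 4 + (-6)(-1), 10 + (-6)(-1)) = (5, 10, 16)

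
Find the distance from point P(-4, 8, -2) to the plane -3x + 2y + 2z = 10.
d = |(-3)(-4) + 2(8) + 2(-2) - (10)| / √((-3)² + 2² + 2²) = 14/√17 = 3.395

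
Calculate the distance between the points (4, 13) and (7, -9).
Using the distance formula: d = sqrt((x₂-x₁)² + (y₂-y₁)²)
dx = 7 - 4 = 3
dy = (-9) - 13 = -22
d = sqrt(3² + (-22)²) = sqrt(9 + 484) = sqrt(493) = 22.20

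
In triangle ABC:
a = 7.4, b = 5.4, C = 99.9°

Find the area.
Using A = ½ab·sin(C):
A = ½·7.4·5.4·sin(99.9°) = ½·39.96·0.985109 = 19.68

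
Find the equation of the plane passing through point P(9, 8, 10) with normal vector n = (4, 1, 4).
d = n·P = (4)(9) + (1)(8) + (4)(10) = 84
Plane: 4x + y + 4z = 84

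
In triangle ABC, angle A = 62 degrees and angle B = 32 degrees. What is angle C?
Sum of angles in a triangle = 180 degrees
Third angle = 180 - 62 - 32
Third angle = 86 degrees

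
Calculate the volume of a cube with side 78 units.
Volume = s³
Volume = 78³
Volume = 474552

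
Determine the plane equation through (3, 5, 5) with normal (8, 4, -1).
d = n·P = (8)(3) + (4)(5) + (-1)(5) = 39
Plane: 8x + 4y - z = 39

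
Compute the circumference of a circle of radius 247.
Circumference = 2 * pi * r
Circumference = 2 * pi * 247
Circumference = 1551.95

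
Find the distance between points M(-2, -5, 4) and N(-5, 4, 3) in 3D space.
d = √[(-3)² + (9)² + (-1)²] = √91 = 9.539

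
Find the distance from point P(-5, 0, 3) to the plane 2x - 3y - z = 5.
d = |2(-5) + (-3)(0) + (-1)(3) - (5)| / √(2² + (-3)² + (-1)²) = 18/√14 = 4.811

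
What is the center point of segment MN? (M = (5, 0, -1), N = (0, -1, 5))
Midpoint = ((5+0)/2, (0-1)/2, (-1+5)/2) = (2.5, -0.5, 2)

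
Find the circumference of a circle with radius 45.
Circumference = 2 * pi * r
Circumference = 2 * pi * 45
Circumference = 282.74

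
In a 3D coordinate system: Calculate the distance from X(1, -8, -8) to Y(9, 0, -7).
d = √[(8)² + (8)² + (1)²] = √129 = 11.36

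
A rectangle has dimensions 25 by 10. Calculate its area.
Area = length * width
Area = 25 * 10
Area = 250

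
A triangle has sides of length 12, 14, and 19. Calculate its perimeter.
Perimeter = sum of all sides
Perimeter = 12 + 14 + 19
Perimeter = 45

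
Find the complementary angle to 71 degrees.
Complementary angles sum to 90 degrees.
Other angle = 90 - 71
Other angle = 19 degrees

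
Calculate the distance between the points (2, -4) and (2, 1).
Using the distance formula: d = sqrt((x₂-x₁)² + (y₂-y₁)²)
dx = 2 - 2 = 0
dy = 1 - (-4) = 5
d = sqrt(0² + 5²) = sqrt(0 + 25) = sqrt(25) = 5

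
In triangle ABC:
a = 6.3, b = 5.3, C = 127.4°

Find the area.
Using A = ½ab·sin(C):
A = ½·6.3·5.3·sin(127.4°) = ½·33.39·0.794415 = 13.26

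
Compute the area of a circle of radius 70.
Area = pi * r²
Area = pi * 70²
Area = pi * 4900
Area = 15393.80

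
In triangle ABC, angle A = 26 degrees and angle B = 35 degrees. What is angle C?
Sum of angles in a triangle = 180 degrees
Third angle = 180 - 26 - 35
Third angle = 119 degrees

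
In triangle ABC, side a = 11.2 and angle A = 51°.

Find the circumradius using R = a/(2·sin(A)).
R = a/(2·sin(A)) = 11.2/(2·sin(51°))
R = 11.2/(2·0.777146) = 11.2/1.554292 = 7.206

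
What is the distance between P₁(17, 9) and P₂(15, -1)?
Using the distance formula: d = sqrt((x₂-x₁)² + (y₂-y₁)²)
dx = 15 - 17 = -2
dy = (-1) - 9 = -10
d = sqrt((-2)² + (-10)²) = sqrt(4 + 100) = sqrt(104) = 10.20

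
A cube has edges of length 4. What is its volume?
Volume = s³
Volume = 4³
Volume = 64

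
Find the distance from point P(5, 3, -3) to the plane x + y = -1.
d = |1(5) + 1(3) + 0(-3) - (-1)| / √(1² + 1² + 0²) = 9/√2 = 6.364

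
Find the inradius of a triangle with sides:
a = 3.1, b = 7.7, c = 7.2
s = (a+b+c)/2 = (3.1+7.7+7.2)/2 = 9
Area = √(s(s-a)(s-b)(s-c)) = √(9·5.9·1.3·1.8) = 11.1469
r = Area/s = 11.1469/9 = 1.239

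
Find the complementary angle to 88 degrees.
Complementary angles sum to 90 degrees.
Other angle = 90 - 88
Other angle = 2 degrees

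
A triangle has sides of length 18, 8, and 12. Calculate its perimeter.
Perimeter = sum of all sides
Perimeter = 18 + 8 + 12
Perimeter = 38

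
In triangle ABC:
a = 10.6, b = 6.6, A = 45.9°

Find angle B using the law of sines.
sin(B)/b = sin(A)/a
sin(B) = b·sin(A)/a = 6.6·sin(45.9°)/10.6 = 0.447135
B = arcsin(0.447135) = 26.56°  (b ≤ a, so B ≤ A and the acute solution is unique)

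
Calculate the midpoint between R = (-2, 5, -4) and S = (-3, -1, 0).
Midpoint = ((-2-3)/2, (5-1)/2, (-4+0)/2) = (-2.5, 2, -2)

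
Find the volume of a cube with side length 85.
Volume = s³
Volume = 85³
Volume = 614125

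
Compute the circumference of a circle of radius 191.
Circumference = 2 * pi * r
Circumference = 2 * pi * 191
Circumference = 1200.09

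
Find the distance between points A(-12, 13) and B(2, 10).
Using the distance formula: d = sqrt((x₂-x₁)² + (y₂-y₁)²)
dx = 2 - (-12) = 14
dy = 10 - 13 = -3
d = sqrt(14² + (-3)²) = sqrt(196 + 9) = sqrt(205) = 14.32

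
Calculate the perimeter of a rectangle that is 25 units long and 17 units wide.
Perimeter = 2 * (length + width)
Perimeter = 2 * (25 + 17)
Perimeter = 2 * 42
Perimeter = 84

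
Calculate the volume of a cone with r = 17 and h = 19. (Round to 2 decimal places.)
Volume = (1/3) * pi * r² * h
Volume = (1/3) * pi * 17² * 19
Volume = (1/3) * pi * 289 * 19
Volume = (1/3) * pi * 5491
Volume = 5750.16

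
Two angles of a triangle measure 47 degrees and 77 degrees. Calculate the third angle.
Sum of angles in a triangle = 180 degrees
Third angle = 180 - 47 - 77
Third angle = 56 degrees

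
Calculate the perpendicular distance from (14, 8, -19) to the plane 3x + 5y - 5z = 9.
d = |3(14) + 5(8) + (-5)(-19) - (9)| / √(3² + 5² + (-5)²) = 168/√59 = 21.87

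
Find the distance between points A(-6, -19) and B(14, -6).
Using the distance formula: d = sqrt((x₂-x₁)² + (y₂-y₁)²)
dx = 14 - (-6) = 20
dy = (-6) - (-19) = 13
d = sqrt(20² + 13²) = sqrt(400 + 169) = sqrt(569) = 23.85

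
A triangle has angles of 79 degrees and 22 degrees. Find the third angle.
Sum of angles in a triangle = 180 degrees
Third angle = 180 - 79 - 22
Third angle = 79 degrees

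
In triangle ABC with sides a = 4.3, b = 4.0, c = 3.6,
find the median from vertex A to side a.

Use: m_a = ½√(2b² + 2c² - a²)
m_a = ½√(2·4.0² + 2·3.6² - 4.3²)
m_a = ½√(32 + 25.92 - 18.49) = ½√39.43 = 3.14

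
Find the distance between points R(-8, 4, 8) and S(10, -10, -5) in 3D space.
d = √[(18)² + (-14)² + (-13)²] = √689 = 26.25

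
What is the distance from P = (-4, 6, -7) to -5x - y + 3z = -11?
d = |(-5)(-4) + (-1)(6) + 3(-7) - (-11)| / √((-5)² + (-1)² + 3²) = 4/√35 = 0.6761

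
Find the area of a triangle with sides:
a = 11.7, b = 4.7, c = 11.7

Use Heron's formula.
s = (a+b+c)/2 = (11.7+4.7+11.7)/2 = 14.05
A = √(s(s-a)(s-b)(s-c)) = √(14.05·2.35·9.35·2.35)
A = √725.477 = 26.93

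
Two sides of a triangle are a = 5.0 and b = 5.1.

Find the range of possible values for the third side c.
By the triangle inequality: |a - b| < c < a + b
|5.0 - 5.1| < c < 5.0 + 5.1
0.1 < c < 10.1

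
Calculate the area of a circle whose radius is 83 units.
Area = pi * r²
Area = pi * 83²
Area = pi * 6889
Area = 21642.43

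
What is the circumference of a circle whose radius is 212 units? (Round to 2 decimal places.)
Circumference = 2 * pi * r
Circumference = 2 * pi * 212
Circumference = 1332.04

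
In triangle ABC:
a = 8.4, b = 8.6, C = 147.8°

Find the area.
Using A = ½ab·sin(C):
A = ½·8.4·8.6·sin(147.8°) = ½·72.24·0.532876 = 19.25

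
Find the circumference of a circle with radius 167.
Circumference = 2 * pi * r
Circumference = 2 * pi * 167
Circumference = 1049.29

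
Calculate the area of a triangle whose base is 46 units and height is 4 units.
Area = (1/2) * base * height
Area = (1/2) * 46 * 4
Area = 92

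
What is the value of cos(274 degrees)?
cos(274 degrees) = 0.0698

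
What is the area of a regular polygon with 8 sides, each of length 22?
For a regular 8-gon with side length s = 22:
Apothem a = s / (2*tan(pi/8)) = 22 / (2*tan(pi/8)) ≈ 26.55635
Perimeter P = 8 * 22 = 176
Area = (1/2) * P * a = (1/2) * 176 * 26.55635 = 2336.96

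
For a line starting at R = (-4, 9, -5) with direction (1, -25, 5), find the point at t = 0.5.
P(0.5) = (-4 + 1(0.5), 9 + (-25)(0.5), -5 + 5(0.5)) = (-3.5, -3.5, -2.5)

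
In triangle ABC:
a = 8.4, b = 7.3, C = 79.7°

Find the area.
Using A = ½ab·sin(C):
A = ½·8.4·7.3·sin(79.7°) = ½·61.32·0.983885 = 30.17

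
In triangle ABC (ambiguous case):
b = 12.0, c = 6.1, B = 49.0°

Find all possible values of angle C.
sin(C)/c = sin(B)/b  →  sin(C) = c·sin(B)/b = 6.1·sin(49.0°)/12.0 = 0.383644
C₁ = arcsin(0.383644) = 22.56°,  C₂ = 180° - C₁ = 157.44°
Check C₂: A = 180° - 49.0° - 157.44° = -26.44° ≤ 0, rejected
C = 22.56° (one solution)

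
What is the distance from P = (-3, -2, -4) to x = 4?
d = |1(-3) + 0(-2) + 0(-4) - (4)| / √(1² + 0² + 0²) = 7/√1 = 7.0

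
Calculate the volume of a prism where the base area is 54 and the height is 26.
Volume = base area * height
Volume = 54 * 26
Volume = 1404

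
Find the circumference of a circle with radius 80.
Circumference = 2 * pi * r
Circumference = 2 * pi * 80
Circumference = 502.65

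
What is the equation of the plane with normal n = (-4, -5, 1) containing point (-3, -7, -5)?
d = n·P = (-4)(-3) + (-5)(-7) + (1)(-5) = 42
Plane: -4x - 5y + z = 42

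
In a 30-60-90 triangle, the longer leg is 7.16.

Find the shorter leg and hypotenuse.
In a 30-60-90 triangle, sides are in ratio 1 : √3 : 2.
Long leg = short leg·√3  →  short leg = 7.16/√3 = 4.134
Hypotenuse = 2·(short leg) = 2·7.16/√3 = 8.268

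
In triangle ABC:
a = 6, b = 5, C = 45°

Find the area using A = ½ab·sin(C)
A = ½·6·5·sin(45°) = ½·30·0.707107 = 10.61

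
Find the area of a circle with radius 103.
Area = pi * r²
Area = pi * 103²
Area = pi * 10609
Area = 33329.16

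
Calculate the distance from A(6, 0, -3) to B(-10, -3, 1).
d = √[(-16)² + (-3)² + (4)²] = √281 = 16.76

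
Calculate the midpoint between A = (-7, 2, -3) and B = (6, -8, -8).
Midpoint = ((-7+6)/2, (2-8)/2, (-3-8)/2) = (-0.5, -3, -5.5)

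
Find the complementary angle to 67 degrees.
Complementary angles sum to 90 degrees.
Other angle = 90 - 67
Other angle = 23 degrees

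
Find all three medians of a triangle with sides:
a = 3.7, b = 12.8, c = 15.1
Using m_x = ½√(2y² + 2z² - x²):
m_a = ½√(2·12.8² + 2·15.1² - 3.7²) = ½√770.01 = 13.87
m_b = ½√(2·3.7² + 2·15.1² - 12.8²) = ½√319.56 = 8.938
m_c = ½√(2·3.7² + 2·12.8² - 15.1²) = ½√127.05 = 5.636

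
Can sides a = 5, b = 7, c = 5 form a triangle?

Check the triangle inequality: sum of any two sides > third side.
Yes, triangle inequality satisfied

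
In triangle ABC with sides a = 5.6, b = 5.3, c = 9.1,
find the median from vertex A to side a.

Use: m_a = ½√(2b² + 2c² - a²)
m_a = ½√(2·5.3² + 2·9.1² - 5.6²)
m_a = ½√(56.18 + 165.62 - 31.36) = ½√190.44 = 6.9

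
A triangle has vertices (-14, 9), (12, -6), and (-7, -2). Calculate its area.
Using the coordinate formula: Area = (1/2)|x₁(y₂-y₃) + x₂(y₃-y₁) + x₃(y₁-y₂)|
Area = (1/2)|(-14)((-6)-(-2)) + 12((-2)-9) + (-7)(9-(-6))|
Area = (1/2)|(-14)*(-4) + 12*(-11) + (-7)*15|
Area = (1/2)|56 + (-132) + (-105)|
Area = (1/2)*181 = 90.50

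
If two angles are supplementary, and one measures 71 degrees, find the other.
Supplementary angles sum to 180 degrees.
Other angle = 180 - 71
Other angle = 109 degrees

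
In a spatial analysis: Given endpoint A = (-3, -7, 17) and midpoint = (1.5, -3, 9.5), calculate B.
B = (2×1.5 - (-3), 2×(-3) - (-7), 2×9.5 - 17) = (6, 1, 2)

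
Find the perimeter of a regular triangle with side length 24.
Perimeter = number of sides * side length
Perimeter = 3 * 24
Perimeter = 72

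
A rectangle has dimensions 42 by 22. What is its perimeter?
Perimeter = 2 * (length + width)
Perimeter = 2 * (42 + 22)
Perimeter = 2 * 64
Perimeter = 128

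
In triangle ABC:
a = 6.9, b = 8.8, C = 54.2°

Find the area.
Using A = ½ab·sin(C):
A = ½·6.9·8.8·sin(54.2°) = ½·60.72·0.811064 = 24.62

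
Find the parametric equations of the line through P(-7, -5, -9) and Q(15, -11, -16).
Direction vector d = Q - P = (22, -6, -7)
x = -7 + 22t, y = -5 - 6t, z = -9 - 7t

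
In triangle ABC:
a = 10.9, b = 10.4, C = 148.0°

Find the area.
Using A = ½ab·sin(C):
A = ½·10.9·10.4·sin(148.0°) = ½·113.36·0.529919 = 30.04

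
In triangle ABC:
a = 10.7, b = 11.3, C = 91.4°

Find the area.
Using A = ½ab·sin(C):
A = ½·10.7·11.3·sin(91.4°) = ½·120.91·0.999701 = 60.44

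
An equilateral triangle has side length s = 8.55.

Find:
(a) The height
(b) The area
(a) Height h = s·√3/2 = 8.55·√3/2 = 7.405
(b) Area = (√3/4)·s² = (√3/4)·8.55² = (√3/4)·73.1025 = 31.65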